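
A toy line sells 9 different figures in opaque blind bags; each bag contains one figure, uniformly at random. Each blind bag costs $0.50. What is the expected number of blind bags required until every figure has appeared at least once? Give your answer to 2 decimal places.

25.46

The wait to go from k to k+1 distinct figures is geometric with mean 9/(9-k).
E[T] = 9/9 + 9/8 + 9/7 + ... + 9/2 + 9/1 = 9·H_{9}.
H_{9} = 2.829, so E[T] = 25.461.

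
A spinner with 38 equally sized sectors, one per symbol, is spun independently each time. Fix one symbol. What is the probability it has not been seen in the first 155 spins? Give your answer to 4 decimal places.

0.0160

Each spin misses the fixed symbol with probability (38-1)/38 = 37/38, independently.
P(still missing after 155) = (37/38)^155 = 0.01603.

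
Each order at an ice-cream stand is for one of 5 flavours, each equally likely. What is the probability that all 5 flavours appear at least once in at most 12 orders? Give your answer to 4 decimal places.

0.6780

By inclusion–exclusion over which flavours are missing,
P(all seen) = Σ_{j=0}^{5} (-1)^j C(5,j)((5-j)/5)^12
= 1.00000 - 0.34360 + 0.02177 - 0.00017 + 0.00000 - 0.00000
= 0.67800.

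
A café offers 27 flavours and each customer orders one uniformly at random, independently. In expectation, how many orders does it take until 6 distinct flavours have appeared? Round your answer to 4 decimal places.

6.6446

Going from k to k+1 distinct takes a geometric number of orders with mean 27/(27-k).
Sum over k = 0,...,5: E = 27/27 + 27/26 + 27/25 + 27/24 + 27/23 + 27/22 = 6.64465.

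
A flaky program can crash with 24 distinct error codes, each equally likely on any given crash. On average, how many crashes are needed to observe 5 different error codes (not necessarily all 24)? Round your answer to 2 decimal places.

5.48

With k distinct error codes already seen, the next new one arrives after an expected 24/(24-k) crashes.
Sum over k = 0,...,4: E = 24/24 + 24/23 + 24/22 + 24/21 + 24/20 = 5.477.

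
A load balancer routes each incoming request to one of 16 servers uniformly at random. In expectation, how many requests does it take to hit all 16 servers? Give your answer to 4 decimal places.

54.0917

Split into phases: going from k distinct to k+1 distinct takes on average 16/(16-k) requests.
E[T] = 16/16 + 16/15 + 16/14 + ... + 16/2 + 16/1 = 16·H_{16}.
H_{16} = 3.38073, so E[T] = 54.09166.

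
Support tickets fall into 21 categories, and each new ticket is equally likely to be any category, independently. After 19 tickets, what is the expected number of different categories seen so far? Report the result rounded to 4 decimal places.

For each category, P(seen in 19 tickets) = 1 - (20/21)^19 = 0.60427.
By linearity of expectation, E[distinct seen] = 21·(1 - (20/21)^19) = 12.68959.

12.6896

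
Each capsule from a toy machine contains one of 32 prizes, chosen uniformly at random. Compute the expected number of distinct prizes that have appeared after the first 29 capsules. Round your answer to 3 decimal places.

19.256

For each prize, P(seen in 29 capsules) = 1 - (31/32)^29 = 0.6018.
By linearity of expectation, E[distinct seen] = 32·(1 - (31/32)^29) = 19.2565.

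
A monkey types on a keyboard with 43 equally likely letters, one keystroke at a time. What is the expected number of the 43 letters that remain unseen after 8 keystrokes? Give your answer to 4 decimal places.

For each letter, P(unseen after 8) = (42/43)^8 = 0.82841.
By linearity of expectation, E[unseen] = 43·(42/43)^8 = 35.62174.

35.6217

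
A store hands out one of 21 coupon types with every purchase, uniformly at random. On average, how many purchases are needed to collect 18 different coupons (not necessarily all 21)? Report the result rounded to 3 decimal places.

With k distinct coupons already seen, the next new one arrives after an expected 21/(21-k) purchases.
Sum over k = 0,...,17: E = 21/21 + 21/20 + 21/19 + ... + 21/5 + 21/4 = 38.0525.

38.053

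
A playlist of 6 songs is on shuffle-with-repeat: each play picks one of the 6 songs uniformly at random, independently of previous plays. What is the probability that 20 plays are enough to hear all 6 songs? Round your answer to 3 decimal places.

Let A_i be the event that song i is missing after 20 plays. By inclusion–exclusion on the A_i,
P(all seen) = Σ_{j=0}^{6} (-1)^j C(6,j)((6-j)/6)^20
= 1.0000 - 0.1565 + 0.0045 - 0.0000 + 0.0000 - 0.0000 + 0.0000
= 0.8480.

0.848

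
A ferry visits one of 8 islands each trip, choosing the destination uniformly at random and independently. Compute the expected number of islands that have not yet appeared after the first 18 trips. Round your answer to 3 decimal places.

0.723

For each island, P(unseen after 18) = (7/8)^18 = 0.0904.
By linearity of expectation, E[unseen] = 8·(7/8)^18 = 0.7232.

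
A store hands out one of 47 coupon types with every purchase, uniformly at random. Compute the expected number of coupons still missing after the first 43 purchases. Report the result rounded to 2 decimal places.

18.64

For each coupon, P(unseen after 43) = (46/47)^43 = 0.397.
By linearity of expectation, E[unseen] = 47·(46/47)^43 = 18.641.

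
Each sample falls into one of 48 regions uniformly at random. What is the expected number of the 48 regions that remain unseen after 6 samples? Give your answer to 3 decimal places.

42.304

For each region, P(unseen after 6) = (47/48)^6 = 0.8813.
By linearity of expectation, E[unseen] = 48·(47/48)^6 = 42.3040.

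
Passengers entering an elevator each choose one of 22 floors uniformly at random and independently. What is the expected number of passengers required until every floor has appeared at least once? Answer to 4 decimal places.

After k distinct floors have appeared, the next passenger gives a new one with probability (22-k)/22, so the expected wait for the (k+1)-th is 22/(22-k).
E[T] = 22/22 + 22/21 + 22/20 + ... + 22/2 + 22/1 = 22·H_{22}.
H_{22} = 3.69081, so E[T] = 81.19789.

81.1979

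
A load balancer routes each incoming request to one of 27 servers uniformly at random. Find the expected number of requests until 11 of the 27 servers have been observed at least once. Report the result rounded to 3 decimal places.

13.790

With k distinct servers already seen, the next new one arrives after an expected 27/(27-k) requests.
Sum over k = 0,...,10: E = 27/27 + 27/26 + 27/25 + ... + 27/18 + 27/17 = 13.7896.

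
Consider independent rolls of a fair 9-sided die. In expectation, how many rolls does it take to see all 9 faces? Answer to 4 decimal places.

25.4607

After k distinct faces have appeared, the next roll gives a new one with probability (9-k)/9, so the expected wait for the (k+1)-th is 9/(9-k).
E[T] = 9/9 + 9/8 + 9/7 + ... + 9/2 + 9/1 = 9·H_{9}.
H_{9} = 2.82897, so E[T] = 25.46071.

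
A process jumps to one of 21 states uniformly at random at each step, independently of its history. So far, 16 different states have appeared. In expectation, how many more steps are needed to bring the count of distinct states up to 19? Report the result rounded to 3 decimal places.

With k distinct states already seen, the next new one takes an expected 21/(21-k) steps.
Sum over k = 16,...,18: E = 21/5 + 21/4 + 21/3 = 16.4500.

16.450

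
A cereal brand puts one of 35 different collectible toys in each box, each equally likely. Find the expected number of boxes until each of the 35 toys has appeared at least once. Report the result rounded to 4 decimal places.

Split into phases: going from k distinct to k+1 distinct takes on average 35/(35-k) boxes.
E[T] = 35/35 + 35/34 + 35/33 + ... + 35/2 + 35/1 = 35·H_{35}.
H_{35} = 4.14678, so E[T] = 145.13735.

145.1373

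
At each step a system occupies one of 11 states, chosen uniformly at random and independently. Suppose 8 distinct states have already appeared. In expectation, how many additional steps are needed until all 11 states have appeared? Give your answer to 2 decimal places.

From k distinct to k+1 distinct takes on average 11/(11-k) steps.
Sum over k = 8,...,10: E = 11/3 + 11/2 + 11/1 = 20.167.

20.17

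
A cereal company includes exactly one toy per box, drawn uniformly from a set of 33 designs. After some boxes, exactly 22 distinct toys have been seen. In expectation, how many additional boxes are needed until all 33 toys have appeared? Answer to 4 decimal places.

The wait to go from k to k+1 distinct toys is geometric with mean 33/(33-k).
Sum over k = 22,...,32: E = 33/11 + 33/10 + 33/9 + ... + 33/2 + 33/1 = 99.65595.

99.6560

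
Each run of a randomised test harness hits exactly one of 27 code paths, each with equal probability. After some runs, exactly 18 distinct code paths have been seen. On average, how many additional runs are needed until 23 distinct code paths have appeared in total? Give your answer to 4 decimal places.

The wait to go from k to k+1 distinct code paths is geometric with mean 27/(27-k).
Sum over k = 18,...,22: E = 27/9 + 27/8 + 27/7 + 27/6 + 27/5 = 20.13214.

20.1321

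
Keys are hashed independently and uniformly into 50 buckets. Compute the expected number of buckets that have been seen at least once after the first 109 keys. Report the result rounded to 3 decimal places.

44.471

For each bucket, P(seen in 109 keys) = 1 - (49/50)^109 = 0.8894.
By linearity of expectation, E[distinct seen] = 50·(1 - (49/50)^109) = 44.4714.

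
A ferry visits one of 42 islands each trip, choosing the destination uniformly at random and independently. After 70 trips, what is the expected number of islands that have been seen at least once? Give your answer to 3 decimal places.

34.226

For each island, P(seen in 70 trips) = 1 - (41/42)^70 = 0.8149.
By linearity of expectation, E[distinct seen] = 42·(1 - (41/42)^70) = 34.2256.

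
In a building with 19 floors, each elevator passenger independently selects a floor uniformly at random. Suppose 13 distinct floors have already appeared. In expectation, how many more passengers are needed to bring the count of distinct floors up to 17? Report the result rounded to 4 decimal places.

The wait to go from k to k+1 distinct floors is geometric with mean 19/(19-k).
Sum over k = 13,...,16: E = 19/6 + 19/5 + 19/4 + 19/3 = 18.05000.

18.0500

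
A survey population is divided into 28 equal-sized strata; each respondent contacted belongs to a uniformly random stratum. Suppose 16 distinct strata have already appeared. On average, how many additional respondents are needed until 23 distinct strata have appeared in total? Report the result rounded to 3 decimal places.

22.957

From k distinct to k+1 distinct takes on average 28/(28-k) respondents.
Sum over k = 16,...,22: E = 28/12 + 28/11 + 28/10 + ... + 28/7 + 28/6 = 22.9566.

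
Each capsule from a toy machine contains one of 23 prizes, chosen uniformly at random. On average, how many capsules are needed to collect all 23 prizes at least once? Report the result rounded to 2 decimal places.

After k distinct prizes have appeared, the next capsule gives a new one with probability (23-k)/23, so the expected wait for the (k+1)-th is 23/(23-k).
E[T] = 23/23 + 23/22 + 23/21 + ... + 23/2 + 23/1 = 23·H_{23}.
H_{23} = 3.734, so E[T] = 85.889.

85.89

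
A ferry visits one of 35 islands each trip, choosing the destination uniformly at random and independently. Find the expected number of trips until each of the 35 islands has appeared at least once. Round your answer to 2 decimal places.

145.14

The wait to go from k to k+1 distinct islands is geometric with mean 35/(35-k).
E[T] = 35/35 + 35/34 + 35/33 + ... + 35/2 + 35/1 = 35·H_{35}.
H_{35} = 4.147, so E[T] = 145.137.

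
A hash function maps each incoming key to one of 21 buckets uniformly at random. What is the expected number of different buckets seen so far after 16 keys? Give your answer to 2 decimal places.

11.38

For each bucket, P(seen in 16 keys) = 1 - (20/21)^16 = 0.542.
By linearity of expectation, E[distinct seen] = 21·(1 - (20/21)^16) = 11.380.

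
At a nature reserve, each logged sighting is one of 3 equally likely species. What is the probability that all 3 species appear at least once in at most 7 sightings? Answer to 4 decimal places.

By inclusion–exclusion over which species are missing,
P(all seen) = Σ_{j=0}^{3} (-1)^j C(3,j)((3-j)/3)^7
= 1.00000 - 0.17558 + 0.00137 - 0.00000
= 0.82579.

0.8258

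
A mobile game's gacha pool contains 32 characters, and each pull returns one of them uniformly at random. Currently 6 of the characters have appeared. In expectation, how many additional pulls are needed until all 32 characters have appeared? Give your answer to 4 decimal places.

123.3414

The wait to go from k to k+1 distinct characters is geometric with mean 32/(32-k).
Sum over k = 6,...,31: E = 32/26 + 32/25 + 32/24 + ... + 32/2 + 32/1 = 123.34143.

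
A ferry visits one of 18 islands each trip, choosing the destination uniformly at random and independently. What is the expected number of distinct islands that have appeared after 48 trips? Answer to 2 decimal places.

16.84

For each island, P(seen in 48 trips) = 1 - (17/18)^48 = 0.936.
By linearity of expectation, E[distinct seen] = 18·(1 - (17/18)^48) = 16.842.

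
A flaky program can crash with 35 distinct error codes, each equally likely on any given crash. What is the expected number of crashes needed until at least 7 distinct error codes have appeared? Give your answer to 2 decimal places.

7.69

Going from k to k+1 distinct takes a geometric number of crashes with mean 35/(35-k).
Sum over k = 0,...,6: E = 35/35 + 35/34 + 35/33 + ... + 35/30 + 35/29 = 7.686.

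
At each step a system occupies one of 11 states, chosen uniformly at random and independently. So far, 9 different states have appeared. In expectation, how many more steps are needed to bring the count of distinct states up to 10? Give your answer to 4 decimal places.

5.5000

From k distinct to k+1 distinct takes on average 11/(11-k) steps.
Only the k = 9 term is needed: E = 11/2 = 5.50000.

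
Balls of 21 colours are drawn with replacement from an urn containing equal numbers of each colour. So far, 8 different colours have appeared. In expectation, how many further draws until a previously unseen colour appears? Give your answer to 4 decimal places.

1.6154

Each draw yields a new colour with probability (21-8)/21 = 13/21, so the wait is geometric with mean 21/13.
E = 21/13 = 1.61538.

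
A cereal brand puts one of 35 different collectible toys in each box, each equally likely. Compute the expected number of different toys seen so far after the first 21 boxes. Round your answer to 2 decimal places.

For each toy, P(seen in 21 boxes) = 1 - (34/35)^21 = 0.456.
By linearity of expectation, E[distinct seen] = 35·(1 - (34/35)^21) = 15.959.

15.96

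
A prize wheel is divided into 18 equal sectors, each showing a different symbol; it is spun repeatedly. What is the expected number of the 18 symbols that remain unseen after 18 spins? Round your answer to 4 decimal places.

For each symbol, P(unseen after 18) = (17/18)^18 = 0.35742.
By linearity of expectation, E[unseen] = 18·(17/18)^18 = 6.43351.

6.4335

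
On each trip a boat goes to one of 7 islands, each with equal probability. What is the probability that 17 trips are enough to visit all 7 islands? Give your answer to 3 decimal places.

Let A_i be the event that island i is missing after 17 trips. By inclusion–exclusion on the A_i,
P(all seen) = Σ_{j=0}^{7} (-1)^j C(7,j)((7-j)/7)^17
= 1.0000 - 0.5093 + 0.0689 - 0.0026 + 0.0000 - 0.0000 + 0.0000 - 0.0000
= 0.5570.

0.557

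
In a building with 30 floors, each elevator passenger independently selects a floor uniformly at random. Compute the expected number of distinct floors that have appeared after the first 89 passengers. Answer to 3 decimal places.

28.532

For each floor, P(seen in 89 passengers) = 1 - (29/30)^89 = 0.9511.
By linearity of expectation, E[distinct seen] = 30·(1 - (29/30)^89) = 28.5319.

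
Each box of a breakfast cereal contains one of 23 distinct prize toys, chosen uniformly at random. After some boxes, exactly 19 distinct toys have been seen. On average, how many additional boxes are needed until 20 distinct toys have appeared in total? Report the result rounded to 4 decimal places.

5.7500

The wait to go from k to k+1 distinct toys is geometric with mean 23/(23-k).
Only the k = 19 term is needed: E = 23/4 = 5.75000.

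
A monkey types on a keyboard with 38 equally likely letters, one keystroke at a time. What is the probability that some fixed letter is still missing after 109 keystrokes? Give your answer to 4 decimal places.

On each keystroke the fixed letter fails to appear with probability 37/38.
P(still missing after 109) = (37/38)^109 = 0.05465.

0.0546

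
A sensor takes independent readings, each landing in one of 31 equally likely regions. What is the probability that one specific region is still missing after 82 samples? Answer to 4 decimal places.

Each sample misses the fixed region with probability (31-1)/31 = 30/31, independently.
P(still missing after 82) = (30/31)^82 = 0.06796.

0.0680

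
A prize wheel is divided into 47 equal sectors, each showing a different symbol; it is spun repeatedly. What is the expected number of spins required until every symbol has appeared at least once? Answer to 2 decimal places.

The wait to go from k to k+1 distinct symbols is geometric with mean 47/(47-k).
E[T] = 47/47 + 47/46 + 47/45 + ... + 47/2 + 47/1 = 47·H_{47}.
H_{47} = 4.438, so E[T] = 208.584.

208.58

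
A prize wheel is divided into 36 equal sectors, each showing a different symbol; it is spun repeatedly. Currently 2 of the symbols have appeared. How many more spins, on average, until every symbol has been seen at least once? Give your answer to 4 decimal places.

148.2556

From k distinct to k+1 distinct takes on average 36/(36-k) spins.
Sum over k = 2,...,35: E = 36/34 + 36/33 + 36/32 + ... + 36/2 + 36/1 = 148.25556.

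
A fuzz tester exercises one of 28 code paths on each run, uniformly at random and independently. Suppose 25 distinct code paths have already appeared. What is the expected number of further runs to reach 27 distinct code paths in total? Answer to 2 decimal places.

23.33

From k distinct to k+1 distinct takes on average 28/(28-k) runs.
Sum over k = 25,...,26: E = 28/3 + 28/2 = 23.333.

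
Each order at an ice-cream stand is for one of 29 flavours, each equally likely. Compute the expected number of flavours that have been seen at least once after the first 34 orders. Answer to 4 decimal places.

For each flavour, P(seen in 34 orders) = 1 - (28/29)^34 = 0.69672.
By linearity of expectation, E[distinct seen] = 29·(1 - (28/29)^34) = 20.20493.

20.2049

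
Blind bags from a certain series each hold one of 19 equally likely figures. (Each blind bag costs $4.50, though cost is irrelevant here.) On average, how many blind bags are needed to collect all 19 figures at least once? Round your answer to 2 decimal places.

After k distinct figures have appeared, the next blind bag gives a new one with probability (19-k)/19, so the expected wait for the (k+1)-th is 19/(19-k).
E[T] = 19/19 + 19/18 + 19/17 + ... + 19/2 + 19/1 = 19·H_{19}.
H_{19} = 3.548, so E[T] = 67.407.

67.41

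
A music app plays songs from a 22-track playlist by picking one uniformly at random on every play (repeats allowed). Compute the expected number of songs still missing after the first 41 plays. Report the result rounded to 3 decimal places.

3.267

For each song, P(unseen after 41) = (21/22)^41 = 0.1485.
By linearity of expectation, E[unseen] = 22·(21/22)^41 = 3.2665.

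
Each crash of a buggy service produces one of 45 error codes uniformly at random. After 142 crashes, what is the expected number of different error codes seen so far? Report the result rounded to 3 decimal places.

For each error code, P(seen in 142 crashes) = 1 - (44/45)^142 = 0.9589.
By linearity of expectation, E[distinct seen] = 45·(1 - (44/45)^142) = 43.1494.

43.149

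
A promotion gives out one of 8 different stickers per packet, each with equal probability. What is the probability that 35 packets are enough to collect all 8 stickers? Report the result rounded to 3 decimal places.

0.926

Let A_i be the event that sticker i is missing after 35 packets. By inclusion–exclusion on the A_i,
P(all seen) = Σ_{j=0}^{8} (-1)^j C(8,j)((8-j)/8)^35
= 1.0000 - 0.0747 + 0.0012 - 0.0000 + 0.0000 - 0.0000 + 0.0000 - 0.0000 + 0.0000
= 0.9265.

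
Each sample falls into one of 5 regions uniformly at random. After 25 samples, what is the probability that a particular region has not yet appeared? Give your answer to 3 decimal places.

0.004

On each sample the fixed region fails to appear with probability 4/5.
P(still missing after 25) = (4/5)^25 = 0.0038.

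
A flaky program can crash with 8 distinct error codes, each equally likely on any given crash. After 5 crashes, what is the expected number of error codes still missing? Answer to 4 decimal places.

4.1033

For each error code, P(unseen after 5) = (7/8)^5 = 0.51291.
By linearity of expectation, E[unseen] = 8·(7/8)^5 = 4.10327.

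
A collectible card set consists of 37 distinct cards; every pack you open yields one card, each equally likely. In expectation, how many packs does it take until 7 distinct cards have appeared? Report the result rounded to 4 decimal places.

7.6442

Going from k to k+1 distinct takes a geometric number of packs with mean 37/(37-k).
Sum over k = 0,...,6: E = 37/37 + 37/36 + 37/35 + ... + 37/32 + 37/31 = 7.64417.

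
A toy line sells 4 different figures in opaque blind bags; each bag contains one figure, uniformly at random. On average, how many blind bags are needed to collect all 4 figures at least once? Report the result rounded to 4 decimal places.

8.3333

Split into phases: going from k distinct to k+1 distinct takes on average 4/(4-k) blind bags.
E[T] = 4/4 + 4/3 + 4/2 + 4/1 = 4·H_{4}.
H_{4} = 2.08333, so E[T] = 8.33333.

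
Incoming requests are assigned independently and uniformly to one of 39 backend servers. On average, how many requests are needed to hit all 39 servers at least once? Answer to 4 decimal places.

165.8882

Split into phases: going from k distinct to k+1 distinct takes on average 39/(39-k) requests.
E[T] = 39/39 + 39/38 + 39/37 + ... + 39/2 + 39/1 = 39·H_{39}.
H_{39} = 4.25354, so E[T] = 165.88818.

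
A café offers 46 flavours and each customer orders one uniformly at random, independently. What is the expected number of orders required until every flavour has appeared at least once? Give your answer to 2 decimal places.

203.17

Split into phases: going from k distinct to k+1 distinct takes on average 46/(46-k) orders.
E[T] = 46/46 + 46/45 + 46/44 + ... + 46/2 + 46/1 = 46·H_{46}.
H_{46} = 4.417, so E[T] = 203.168.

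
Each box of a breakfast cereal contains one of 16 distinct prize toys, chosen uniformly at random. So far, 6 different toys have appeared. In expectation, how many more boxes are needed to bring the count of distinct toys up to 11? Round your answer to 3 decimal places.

With k distinct toys already seen, the next new one takes an expected 16/(16-k) boxes.
Sum over k = 6,...,10: E = 16/10 + 16/9 + 16/8 + 16/7 + 16/6 = 10.3302.

10.330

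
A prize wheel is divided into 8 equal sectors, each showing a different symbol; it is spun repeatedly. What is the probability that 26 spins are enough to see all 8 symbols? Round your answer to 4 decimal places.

By inclusion–exclusion over which symbols are missing,
P(all seen) = Σ_{j=0}^{8} (-1)^j C(8,j)((8-j)/8)^26
= 1.00000 - 0.24848 + 0.01580 - 0.00028 + 0.00000 - 0.00000 + 0.00000 - 0.00000 + 0.00000
= 0.76704.

0.7670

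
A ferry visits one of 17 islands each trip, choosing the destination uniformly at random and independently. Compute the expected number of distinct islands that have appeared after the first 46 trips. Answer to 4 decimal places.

For each island, P(seen in 46 trips) = 1 - (16/17)^46 = 0.93850.
By linearity of expectation, E[distinct seen] = 17·(1 - (16/17)^46) = 15.95452.

15.9545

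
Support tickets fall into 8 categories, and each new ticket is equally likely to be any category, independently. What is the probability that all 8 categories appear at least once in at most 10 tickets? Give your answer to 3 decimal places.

0.028

Let A_i be the event that category i is missing after 10 tickets. By inclusion–exclusion on the A_i,
P(all seen) = Σ_{j=0}^{8} (-1)^j C(8,j)((8-j)/8)^10
= 1.0000 - 2.1046 + 1.5768 - 0.5093 + 0.0684 - 0.0031 + 0.0000 - 0.0000 + 0.0000
= 0.0282.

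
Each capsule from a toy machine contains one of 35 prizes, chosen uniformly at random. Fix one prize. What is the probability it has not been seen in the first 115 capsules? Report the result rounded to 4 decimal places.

0.0357

On each capsule the fixed prize fails to appear with probability 34/35.
P(still missing after 115) = (34/35)^115 = 0.03567.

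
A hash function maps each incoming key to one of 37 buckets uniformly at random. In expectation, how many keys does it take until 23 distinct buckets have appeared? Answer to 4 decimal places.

With k distinct buckets already seen, the next new one arrives after an expected 37/(37-k) keys.
Sum over k = 0,...,22: E = 37/37 + 37/36 + 37/35 + ... + 37/16 + 37/15 = 35.15088.

35.1509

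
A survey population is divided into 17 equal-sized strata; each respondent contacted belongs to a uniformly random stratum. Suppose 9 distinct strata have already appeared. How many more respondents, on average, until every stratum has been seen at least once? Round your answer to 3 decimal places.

From k distinct to k+1 distinct takes on average 17/(17-k) respondents.
Sum over k = 9,...,16: E = 17/8 + 17/7 + 17/6 + ... + 17/2 + 17/1 = 46.2036.

46.204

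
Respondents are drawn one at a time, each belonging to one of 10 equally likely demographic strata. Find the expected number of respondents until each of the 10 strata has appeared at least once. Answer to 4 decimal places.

The wait to go from k to k+1 distinct strata is geometric with mean 10/(10-k).
E[T] = 10/10 + 10/9 + 10/8 + ... + 10/2 + 10/1 = 10·H_{10}.
H_{10} = 2.92897, so E[T] = 29.28968.

29.2897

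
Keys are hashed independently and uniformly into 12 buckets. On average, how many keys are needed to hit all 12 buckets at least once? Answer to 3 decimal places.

After k distinct buckets have appeared, the next key gives a new one with probability (12-k)/12, so the expected wait for the (k+1)-th is 12/(12-k).
E[T] = 12/12 + 12/11 + 12/10 + ... + 12/2 + 12/1 = 12·H_{12}.
H_{12} = 3.1032, so E[T] = 37.2385.

37.239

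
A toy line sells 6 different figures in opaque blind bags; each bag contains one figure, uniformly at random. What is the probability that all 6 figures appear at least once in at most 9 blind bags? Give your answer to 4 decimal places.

By inclusion–exclusion over which figures are missing,
P(all seen) = Σ_{j=0}^{6} (-1)^j C(6,j)((6-j)/6)^9
= 1.00000 - 1.16284 + 0.39018 - 0.03906 + 0.00076 - 0.00000 + 0.00000
= 0.18904.

0.1890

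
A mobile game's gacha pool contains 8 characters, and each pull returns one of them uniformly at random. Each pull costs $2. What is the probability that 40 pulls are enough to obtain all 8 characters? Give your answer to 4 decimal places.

0.9620

By inclusion–exclusion over which characters are missing,
P(all seen) = Σ_{j=0}^{8} (-1)^j C(8,j)((8-j)/8)^40
= 1.00000 - 0.03832 + 0.00028 - 0.00000 + 0.00000 - 0.00000 + 0.00000 - 0.00000 + 0.00000
= 0.96196.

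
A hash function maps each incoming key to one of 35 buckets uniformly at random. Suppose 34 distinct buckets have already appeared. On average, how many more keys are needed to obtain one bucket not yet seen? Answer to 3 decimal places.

The number of keys until the next new bucket is geometric with success probability 1/35, so its mean is 35/1.
E = 35/1 = 35.0000.

35.000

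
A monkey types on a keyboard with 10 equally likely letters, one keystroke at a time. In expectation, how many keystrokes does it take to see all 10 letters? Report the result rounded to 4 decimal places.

Split into phases: going from k distinct to k+1 distinct takes on average 10/(10-k) keystrokes.
E[T] = 10/10 + 10/9 + 10/8 + ... + 10/2 + 10/1 = 10·H_{10}.
H_{10} = 2.92897, so E[T] = 29.28968.

29.2897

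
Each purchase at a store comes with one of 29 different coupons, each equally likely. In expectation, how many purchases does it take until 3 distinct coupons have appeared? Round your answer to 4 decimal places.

3.1098

Going from k to k+1 distinct takes a geometric number of purchases with mean 29/(29-k).
Sum over k = 0,...,2: E = 29/29 + 29/28 + 29/27 = 3.10979.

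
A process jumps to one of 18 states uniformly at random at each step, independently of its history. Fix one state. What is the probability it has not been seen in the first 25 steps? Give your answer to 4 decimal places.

0.2396

On each step the fixed state fails to appear with probability 17/18.
P(still missing after 25) = (17/18)^25 = 0.23956.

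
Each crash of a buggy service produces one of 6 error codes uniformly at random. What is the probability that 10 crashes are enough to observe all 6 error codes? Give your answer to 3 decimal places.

Let A_i be the event that error code i is missing after 10 crashes. By inclusion–exclusion on the A_i,
P(all seen) = Σ_{j=0}^{6} (-1)^j C(6,j)((6-j)/6)^10
= 1.0000 - 0.9690 + 0.2601 - 0.0195 + 0.0003 - 0.0000 + 0.0000
= 0.2718.

0.272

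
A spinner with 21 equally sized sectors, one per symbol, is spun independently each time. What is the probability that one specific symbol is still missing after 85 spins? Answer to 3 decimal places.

0.016

Each spin misses the fixed symbol with probability (21-1)/21 = 20/21, independently.
P(still missing after 85) = (20/21)^85 = 0.0158.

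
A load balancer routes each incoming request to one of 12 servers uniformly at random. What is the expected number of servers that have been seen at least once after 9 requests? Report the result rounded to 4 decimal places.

For each server, P(seen in 9 requests) = 1 - (11/12)^9 = 0.54301.
By linearity of expectation, E[distinct seen] = 12·(1 - (11/12)^9) = 6.51617.

6.5162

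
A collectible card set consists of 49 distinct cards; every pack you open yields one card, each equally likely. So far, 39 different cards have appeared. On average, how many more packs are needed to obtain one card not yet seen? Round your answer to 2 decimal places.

The number of packs until the next new card is geometric with success probability 10/49, so its mean is 49/10.
E = 49/10 = 4.900.

4.90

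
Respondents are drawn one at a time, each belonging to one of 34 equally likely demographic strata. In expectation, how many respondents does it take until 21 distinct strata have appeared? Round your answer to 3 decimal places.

With k distinct strata already seen, the next new one arrives after an expected 34/(34-k) respondents.
Sum over k = 0,...,20: E = 34/34 + 34/33 + 34/32 + ... + 34/15 + 34/14 = 31.8946.

31.895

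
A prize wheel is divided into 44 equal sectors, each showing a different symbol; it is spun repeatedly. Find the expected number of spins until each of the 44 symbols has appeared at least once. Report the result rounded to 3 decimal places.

After k distinct symbols have appeared, the next spin gives a new one with probability (44-k)/44, so the expected wait for the (k+1)-th is 44/(44-k).
E[T] = 44/44 + 44/43 + 44/42 + ... + 44/2 + 44/1 = 44·H_{44}.
H_{44} = 4.3727, so E[T] = 192.3999.

192.400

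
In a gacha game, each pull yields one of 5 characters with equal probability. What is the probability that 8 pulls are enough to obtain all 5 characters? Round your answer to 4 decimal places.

0.3226

By inclusion–exclusion over which characters are missing,
P(all seen) = Σ_{j=0}^{5} (-1)^j C(5,j)((5-j)/5)^8
= 1.00000 - 0.83886 + 0.16796 - 0.00655 + 0.00001 - 0.00000
= 0.32256.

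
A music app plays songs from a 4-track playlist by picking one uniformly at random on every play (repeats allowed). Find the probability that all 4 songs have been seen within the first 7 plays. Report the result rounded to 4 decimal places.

0.5127

By inclusion–exclusion over which songs are missing,
P(all seen) = Σ_{j=0}^{4} (-1)^j C(4,j)((4-j)/4)^7
= 1.00000 - 0.53394 + 0.04688 - 0.00024 + 0.00000
= 0.51270.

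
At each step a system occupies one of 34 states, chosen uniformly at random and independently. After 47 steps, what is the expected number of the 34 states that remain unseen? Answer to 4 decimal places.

8.3584

For each state, P(unseen after 47) = (33/34)^47 = 0.24584.
By linearity of expectation, E[unseen] = 34·(33/34)^47 = 8.35844.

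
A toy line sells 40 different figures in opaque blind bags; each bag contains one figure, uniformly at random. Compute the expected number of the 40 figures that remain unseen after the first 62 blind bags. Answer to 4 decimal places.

For each figure, P(unseen after 62) = (39/40)^62 = 0.20811.
By linearity of expectation, E[unseen] = 40·(39/40)^62 = 8.32427.

8.3243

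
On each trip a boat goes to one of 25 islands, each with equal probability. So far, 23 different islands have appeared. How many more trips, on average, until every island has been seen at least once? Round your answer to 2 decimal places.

From k distinct to k+1 distinct takes on average 25/(25-k) trips.
Sum over k = 23,...,24: E = 25/2 + 25/1 = 37.500.

37.50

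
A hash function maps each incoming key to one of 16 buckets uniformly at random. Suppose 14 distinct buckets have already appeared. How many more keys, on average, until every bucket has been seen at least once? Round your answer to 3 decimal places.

The wait to go from k to k+1 distinct buckets is geometric with mean 16/(16-k).
Sum over k = 14,...,15: E = 16/2 + 16/1 = 24.0000.

24.000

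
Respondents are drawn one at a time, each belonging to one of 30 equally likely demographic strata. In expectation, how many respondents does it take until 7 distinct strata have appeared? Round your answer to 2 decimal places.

7.82

Going from k to k+1 distinct takes a geometric number of respondents with mean 30/(30-k).
Sum over k = 0,...,6: E = 30/30 + 30/29 + 30/28 + ... + 30/25 + 30/24 = 7.821.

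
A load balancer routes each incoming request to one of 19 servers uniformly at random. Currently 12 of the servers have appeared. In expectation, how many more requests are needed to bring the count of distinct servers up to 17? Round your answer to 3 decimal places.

20.764

The wait to go from k to k+1 distinct servers is geometric with mean 19/(19-k).
Sum over k = 12,...,16: E = 19/7 + 19/6 + 19/5 + 19/4 + 19/3 = 20.7643.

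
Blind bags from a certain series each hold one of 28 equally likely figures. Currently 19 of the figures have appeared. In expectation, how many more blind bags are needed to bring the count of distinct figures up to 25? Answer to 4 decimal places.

27.8778

From k distinct to k+1 distinct takes on average 28/(28-k) blind bags.
Sum over k = 19,...,24: E = 28/9 + 28/8 + 28/7 + 28/6 + 28/5 + 28/4 = 27.87778.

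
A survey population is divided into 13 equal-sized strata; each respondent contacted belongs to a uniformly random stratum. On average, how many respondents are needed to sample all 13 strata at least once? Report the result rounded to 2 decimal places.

After k distinct strata have appeared, the next respondent gives a new one with probability (13-k)/13, so the expected wait for the (k+1)-th is 13/(13-k).
E[T] = 13/13 + 13/12 + 13/11 + ... + 13/2 + 13/1 = 13·H_{13}.
H_{13} = 3.180, so E[T] = 41.342.

41.34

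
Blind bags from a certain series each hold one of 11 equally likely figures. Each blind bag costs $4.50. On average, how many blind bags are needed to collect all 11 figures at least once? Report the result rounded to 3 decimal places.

33.219

Split into phases: going from k distinct to k+1 distinct takes on average 11/(11-k) blind bags.
E[T] = 11/11 + 11/10 + 11/9 + ... + 11/2 + 11/1 = 11·H_{11}.
H_{11} = 3.0199, so E[T] = 33.2187.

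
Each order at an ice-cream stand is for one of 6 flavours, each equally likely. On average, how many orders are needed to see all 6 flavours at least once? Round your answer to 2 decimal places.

14.70

After k distinct flavours have appeared, the next order gives a new one with probability (6-k)/6, so the expected wait for the (k+1)-th is 6/(6-k).
E[T] = 6/6 + 6/5 + 6/4 + 6/3 + 6/2 + 6/1 = 6·H_{6}.
H_{6} = 2.450, so E[T] = 14.700.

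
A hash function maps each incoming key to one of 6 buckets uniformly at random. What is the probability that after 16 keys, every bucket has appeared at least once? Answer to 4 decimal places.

0.6980

By inclusion–exclusion over which buckets are missing,
P(all seen) = Σ_{j=0}^{6} (-1)^j C(6,j)((6-j)/6)^16
= 1.00000 - 0.32453 + 0.02284 - 0.00031 + 0.00000 - 0.00000 + 0.00000
= 0.69800.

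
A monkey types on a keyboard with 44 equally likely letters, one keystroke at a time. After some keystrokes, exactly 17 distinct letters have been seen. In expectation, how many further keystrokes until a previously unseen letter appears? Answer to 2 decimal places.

Each keystroke yields a new letter with probability (44-17)/44 = 27/44, so the wait is geometric with mean 44/27.
E = 44/27 = 1.630.

1.63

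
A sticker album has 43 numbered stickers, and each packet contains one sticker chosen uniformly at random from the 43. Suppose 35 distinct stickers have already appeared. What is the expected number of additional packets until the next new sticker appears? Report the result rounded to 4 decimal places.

5.3750

The number of packets until the next new sticker is geometric with success probability 8/43, so its mean is 43/8.
E = 43/8 = 5.37500.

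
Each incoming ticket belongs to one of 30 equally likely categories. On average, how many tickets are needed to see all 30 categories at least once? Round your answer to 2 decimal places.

Split into phases: going from k distinct to k+1 distinct takes on average 30/(30-k) tickets.
E[T] = 30/30 + 30/29 + 30/28 + ... + 30/2 + 30/1 = 30·H_{30}.
H_{30} = 3.995, so E[T] = 119.850.

119.85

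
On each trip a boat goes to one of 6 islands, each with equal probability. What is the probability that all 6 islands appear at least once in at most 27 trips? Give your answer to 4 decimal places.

0.9566

Let A_i be the event that island i is missing after 27 trips. By inclusion–exclusion on the A_i,
P(all seen) = Σ_{j=0}^{6} (-1)^j C(6,j)((6-j)/6)^27
= 1.00000 - 0.04368 + 0.00026 - 0.00000 + 0.00000 - 0.00000 + 0.00000
= 0.95659.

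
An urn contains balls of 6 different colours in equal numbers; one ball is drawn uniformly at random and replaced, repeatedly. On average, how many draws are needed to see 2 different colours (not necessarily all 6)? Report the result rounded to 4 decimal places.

Going from k to k+1 distinct takes a geometric number of draws with mean 6/(6-k).
Sum over k = 0,...,1: E = 6/6 + 6/5 = 2.20000.

2.2000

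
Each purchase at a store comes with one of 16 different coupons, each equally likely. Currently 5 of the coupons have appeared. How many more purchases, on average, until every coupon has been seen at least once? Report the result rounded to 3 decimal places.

48.318

From k distinct to k+1 distinct takes on average 16/(16-k) purchases.
Sum over k = 5,...,15: E = 16/11 + 16/10 + 16/9 + ... + 16/2 + 16/1 = 48.3180.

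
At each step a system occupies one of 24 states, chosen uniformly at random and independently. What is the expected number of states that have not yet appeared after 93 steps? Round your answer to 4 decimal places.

0.4584

For each state, P(unseen after 93) = (23/24)^93 = 0.01910.
By linearity of expectation, E[unseen] = 24·(23/24)^93 = 0.45841.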